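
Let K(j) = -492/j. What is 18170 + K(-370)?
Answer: 3361696/185 ≈ 18171.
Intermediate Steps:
18170 + K(-370) = 18170 - 492/(-370) = 18170 - 492*(-1/370) = 18170 + 246/185 = 3361696/185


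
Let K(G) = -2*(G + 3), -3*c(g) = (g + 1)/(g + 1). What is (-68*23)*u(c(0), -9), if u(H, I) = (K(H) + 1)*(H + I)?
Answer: -569296/9 ≈ -63255.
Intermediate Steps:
c(g) = -⅓ (c(g) = -(g + 1)/(3*(g + 1)) = -(1 + g)/(3*(1 + g)) = -⅓*1 = -⅓)
K(G) = -6 - 2*G (K(G) = -2*(3 + G) = -6 - 2*G)
u(H, I) = (-5 - 2*H)*(H + I) (u(H, I) = ((-6 - 2*H) + 1)*(H + I) = (-5 - 2*H)*(H + I))
(-68*23)*u(c(0), -9) = (-68*23)*(-⅓ - 9 - 2*(-⅓)*(3 - ⅓) - 2*(-9)*(3 - ⅓)) = -1564*(-⅓ - 9 - 2*(-⅓)*8/3 - 2*(-9)*8/3) = -1564*(-⅓ - 9 + 16/9 + 48) = -1564*364/9 = -569296/9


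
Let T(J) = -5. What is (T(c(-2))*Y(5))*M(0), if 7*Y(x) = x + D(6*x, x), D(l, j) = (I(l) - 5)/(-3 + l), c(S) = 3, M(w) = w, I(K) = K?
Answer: 0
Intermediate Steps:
D(l, j) = (-5 + l)/(-3 + l) (D(l, j) = (l - 5)/(-3 + l) = (-5 + l)/(-3 + l))
Y(x) = x/7 + (-5 + 6*x)/(7*(-3 + 6*x)) (Y(x) = (x + (-5 + 6*x)/(-3 + 6*x))/7 = x/7 + (-5 + 6*x)/(7*(-3 + 6*x)))
(T(c(-2))*Y(5))*M(0) = -5*(-5 + 3*5 + 6*5²)/(21*(-1 + 2*5))*0 = -5*(-5 + 15 + 6*25)/(21*(-1 + 10))*0 = -5*(-5 + 15 + 150)/(21*9)*0 = -5*160/(21*9)*0 = -5*160/189*0 = -800/189*0 = 0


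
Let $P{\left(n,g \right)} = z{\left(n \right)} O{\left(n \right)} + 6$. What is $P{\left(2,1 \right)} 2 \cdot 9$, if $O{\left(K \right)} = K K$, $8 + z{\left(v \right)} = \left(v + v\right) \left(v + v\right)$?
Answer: $684$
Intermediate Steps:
$z{\left(v \right)} = -8 + 4 v^{2}$ ($z{\left(v \right)} = -8 + \left(v + v\right) \left(v + v\right) = -8 + 2 v 2 v = -8 + 4 v^{2}$)
$O{\left(K \right)} = K^{2}$
$P{\left(n,g \right)} = 6 + n^{2} \left(-8 + 4 n^{2}\right)$ ($P{\left(n,g \right)} = \left(-8 + 4 n^{2}\right) n^{2} + 6 = n^{2} \left(-8 + 4 n^{2}\right) + 6 = 6 + n^{2} \left(-8 + 4 n^{2}\right)$)
$P{\left(2,1 \right)} 2 \cdot 9 = \left(6 - 8 \cdot 2^{2} + 4 \cdot 2^{4}\right) 2 \cdot 9 = \left(6 - 32 + 4 \cdot 16\right) 2 \cdot 9 = \left(6 - 32 + 64\right) 2 \cdot 9 = 38 \cdot 2 \cdot 9 = 76 \cdot 9 = 684$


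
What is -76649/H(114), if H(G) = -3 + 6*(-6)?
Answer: 76649/39 ≈ 1965.4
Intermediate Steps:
H(G) = -39 (H(G) = -3 - 36 = -39)
-76649/H(114) = -76649/(-39) = -76649*(-1/39) = 76649/39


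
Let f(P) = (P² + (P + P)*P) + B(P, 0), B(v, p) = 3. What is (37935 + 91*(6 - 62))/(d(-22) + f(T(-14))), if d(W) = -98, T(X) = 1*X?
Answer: 32839/493 ≈ 66.611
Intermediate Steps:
T(X) = X
f(P) = 3 + 3*P² (f(P) = (P² + (P + P)*P) + 3 = (P² + (2*P)*P) + 3 = (P² + 2*P²) + 3 = 3*P² + 3 = 3 + 3*P²)
(37935 + 91*(6 - 62))/(d(-22) + f(T(-14))) = (37935 + 91*(6 - 62))/(-98 + (3 + 3*(-14)²)) = (37935 + 91*(-56))/(-98 + (3 + 3*196)) = (37935 - 5096)/(-98 + (3 + 588)) = 32839/(-98 + 591) = 32839/493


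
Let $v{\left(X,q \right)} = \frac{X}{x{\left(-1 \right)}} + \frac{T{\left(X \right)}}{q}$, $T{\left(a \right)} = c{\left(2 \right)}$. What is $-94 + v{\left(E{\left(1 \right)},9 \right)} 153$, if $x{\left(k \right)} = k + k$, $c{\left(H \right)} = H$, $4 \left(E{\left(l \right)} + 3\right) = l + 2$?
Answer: $\frac{897}{8} \approx 112.13$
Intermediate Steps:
$E{\left(l \right)} = - \frac{5}{2} + \frac{l}{4}$ ($E{\left(l \right)} = -3 + \frac{l + 2}{4} = -3 + \frac{2 + l}{4} = -3 + \left(\frac{1}{2} + \frac{l}{4}\right) = - \frac{5}{2} + \frac{l}{4}$)
$x{\left(k \right)} = 2 k$
$T{\left(a \right)} = 2$
$v{\left(X,q \right)} = \frac{2}{q} - \frac{X}{2}$ ($v{\left(X,q \right)} = \frac{X}{2 \left(-1\right)} + \frac{2}{q} = \frac{X}{-2} + \frac{2}{q} = X \left(- \frac{1}{2}\right) + \frac{2}{q} = - \frac{X}{2} + \frac{2}{q} = \frac{2}{q} - \frac{X}{2}$)
$-94 + v{\left(E{\left(1 \right)},9 \right)} 153 = -94 + \left(\frac{2}{9} - \frac{- \frac{5}{2} + \frac{1}{4} \cdot 1}{2}\right) 153 = -94 + \left(2 \cdot \frac{1}{9} - \frac{- \frac{5}{2} + \frac{1}{4}}{2}\right) 153 = -94 + \left(\frac{2}{9} - - \frac{9}{8}\right) 153 = -94 + \left(\frac{2}{9} + \frac{9}{8}\right) 153 = -94 + \frac{97}{72} \cdot 153 = -94 + \frac{1649}{8} = \frac{897}{8}$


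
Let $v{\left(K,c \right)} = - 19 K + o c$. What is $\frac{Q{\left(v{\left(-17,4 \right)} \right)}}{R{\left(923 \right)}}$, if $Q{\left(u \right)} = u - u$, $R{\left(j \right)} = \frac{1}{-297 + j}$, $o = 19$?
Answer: $0$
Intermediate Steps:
$v{\left(K,c \right)} = - 19 K + 19 c$
$Q{\left(u \right)} = 0$
$\frac{Q{\left(v{\left(-17,4 \right)} \right)}}{R{\left(923 \right)}} = \frac{0}{\frac{1}{-297 + 923}} = \frac{0}{\frac{1}{626}} = 0 \frac{1}{\frac{1}{626}} = 0 \cdot 626 = 0$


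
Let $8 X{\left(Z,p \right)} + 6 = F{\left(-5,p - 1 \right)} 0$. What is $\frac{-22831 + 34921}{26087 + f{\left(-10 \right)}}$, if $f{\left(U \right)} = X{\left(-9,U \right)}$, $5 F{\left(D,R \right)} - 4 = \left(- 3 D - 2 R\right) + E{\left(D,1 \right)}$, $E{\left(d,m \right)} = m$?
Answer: $\frac{9672}{20869} \approx 0.46346$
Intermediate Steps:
$F{\left(D,R \right)} = 1 - \frac{3 D}{5} - \frac{2 R}{5}$ ($F{\left(D,R \right)} = \frac{4}{5} + \frac{\left(- 3 D - 2 R\right) + 1}{5} = \frac{4}{5} + \frac{1 - 3 D - 2 R}{5} = \frac{4}{5} - \left(- \frac{1}{5} + \frac{2 R}{5} + \frac{3 D}{5}\right) = 1 - \frac{3 D}{5} - \frac{2 R}{5}$)
$X{\left(Z,p \right)} = - \frac{3}{4}$ ($X{\left(Z,p \right)} = - \frac{3}{4} + \frac{\left(1 - -3 - \frac{2 \left(p - 1\right)}{5}\right) 0}{8} = - \frac{3}{4} + \frac{\left(1 + 3 - \frac{2 \left(-1 + p\right)}{5}\right) 0}{8} = - \frac{3}{4} + \frac{\left(1 + 3 - \left(- \frac{2}{5} + \frac{2 p}{5}\right)\right) 0}{8} = - \frac{3}{4} + \frac{\left(\frac{22}{5} - \frac{2 p}{5}\right) 0}{8} = - \frac{3}{4} + \frac{1}{8} \cdot 0 = - \frac{3}{4} + 0 = - \frac{3}{4}$)
$f{\left(U \right)} = - \frac{3}{4}$
$\frac{-22831 + 34921}{26087 + f{\left(-10 \right)}} = \frac{-22831 + 34921}{26087 - \frac{3}{4}} = \frac{12090}{\frac{104345}{4}} = 12090 \cdot \frac{4}{104345} = \frac{9672}{20869}$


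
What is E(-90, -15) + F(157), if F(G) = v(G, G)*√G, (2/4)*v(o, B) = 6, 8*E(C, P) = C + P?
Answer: -105/8 + 12*√157 ≈ 137.23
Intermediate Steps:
E(C, P) = C/8 + P/8 (E(C, P) = (C + P)/8 = C/8 + P/8)
v(o, B) = 12 (v(o, B) = 2*6 = 12)
F(G) = 12*√G
E(-90, -15) + F(157) = ((⅛)*(-90) + (⅛)*(-15)) + 12*√157 = (-45/4 - 15/8) + 12*√157 = -105/8 + 12*√157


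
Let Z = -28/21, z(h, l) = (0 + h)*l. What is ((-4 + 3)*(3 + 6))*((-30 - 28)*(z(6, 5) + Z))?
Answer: 14964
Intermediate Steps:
z(h, l) = h*l
Z = -4/3 (Z = -28*1/21 = -4/3 ≈ -1.3333)
((-4 + 3)*(3 + 6))*((-30 - 28)*(z(6, 5) + Z)) = ((-4 + 3)*(3 + 6))*((-30 - 28)*(6*5 - 4/3)) = (-1*9)*(-58*(30 - 4/3)) = -(-522)*86/3 = -9*(-4988/3) = 14964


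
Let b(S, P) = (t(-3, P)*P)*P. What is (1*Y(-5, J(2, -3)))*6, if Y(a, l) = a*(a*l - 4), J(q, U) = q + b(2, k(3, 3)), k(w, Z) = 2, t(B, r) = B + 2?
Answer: -180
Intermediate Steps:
t(B, r) = 2 + B
b(S, P) = -P² (b(S, P) = ((2 - 3)*P)*P = (-P)*P = -P²)
J(q, U) = -4 + q (J(q, U) = q - 1*2² = q - 1*4 = q - 4 = -4 + q)
Y(a, l) = a*(-4 + a*l)
(1*Y(-5, J(2, -3)))*6 = (1*(-5*(-4 - 5*(-4 + 2))))*6 = (1*(-5*(-4 - 5*(-2))))*6 = (1*(-5*(-4 + 10)))*6 = (1*(-5*6))*6 = (1*(-30))*6 = -30*6 = -180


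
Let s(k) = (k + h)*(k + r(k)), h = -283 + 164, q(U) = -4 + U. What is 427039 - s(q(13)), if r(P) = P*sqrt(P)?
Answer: 430999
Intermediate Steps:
h = -119
r(P) = P**(3/2)
s(k) = (-119 + k)*(k + k**(3/2)) (s(k) = (k - 119)*(k + k**(3/2)) = (-119 + k)*(k + k**(3/2)))
427039 - s(q(13)) = 427039 - ((-4 + 13)**2 + (-4 + 13)**(5/2) - 119*(-4 + 13) - 119*(-4 + 13)**(3/2)) = 427039 - (9**2 + 9**(5/2) - 119*9 - 119*9**(3/2)) = 427039 - (81 + 243 - 1071 - 119*27) = 427039 - (81 + 243 - 1071 - 3213) = 427039 - 1*(-3960) = 427039 + 3960 = 430999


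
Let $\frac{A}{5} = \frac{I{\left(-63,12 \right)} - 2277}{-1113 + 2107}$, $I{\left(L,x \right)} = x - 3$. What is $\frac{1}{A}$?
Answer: $- \frac{71}{810} \approx -0.087654$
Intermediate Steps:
$I{\left(L,x \right)} = -3 + x$ ($I{\left(L,x \right)} = x - 3 = -3 + x$)
$A = - \frac{810}{71}$ ($A = 5 \frac{\left(-3 + 12\right) - 2277}{-1113 + 2107} = 5 \frac{9 - 2277}{994} = 5 \left(\left(-2268\right) \frac{1}{994}\right) = 5 \left(- \frac{162}{71}\right) = - \frac{810}{71} \approx -11.408$)
$\frac{1}{A} = \frac{1}{- \frac{810}{71}} = - \frac{71}{810}$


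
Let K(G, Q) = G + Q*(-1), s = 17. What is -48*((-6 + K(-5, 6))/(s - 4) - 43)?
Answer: 27648/13 ≈ 2126.8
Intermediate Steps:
K(G, Q) = G - Q
-48*((-6 + K(-5, 6))/(s - 4) - 43) = -48*((-6 + (-5 - 1*6))/(17 - 4) - 43) = -48*((-6 + (-5 - 6))/13 - 43) = -48*((-6 - 11)*(1/13) - 43) = -48*(-17*1/13 - 43) = -48*(-17/13 - 43) = -48*(-576/13) = 27648/13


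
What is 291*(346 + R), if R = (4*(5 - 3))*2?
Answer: 105342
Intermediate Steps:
R = 16 (R = (4*2)*2 = 8*2 = 16)
291*(346 + R) = 291*(346 + 16) = 291*362 = 105342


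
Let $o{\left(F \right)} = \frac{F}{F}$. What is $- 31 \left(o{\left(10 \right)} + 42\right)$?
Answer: $-1333$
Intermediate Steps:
$o{\left(F \right)} = 1$
$- 31 \left(o{\left(10 \right)} + 42\right) = - 31 \left(1 + 42\right) = \left(-31\right) 43 = -1333$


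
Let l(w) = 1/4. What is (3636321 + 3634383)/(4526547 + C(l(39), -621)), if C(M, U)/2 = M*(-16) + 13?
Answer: 2423568/1508855 ≈ 1.6062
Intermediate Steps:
l(w) = 1/4
C(M, U) = 26 - 32*M (C(M, U) = 2*(M*(-16) + 13) = 2*(-16*M + 13) = 2*(13 - 16*M) = 26 - 32*M)
(3636321 + 3634383)/(4526547 + C(l(39), -621)) = (3636321 + 3634383)/(4526547 + (26 - 32*1/4)) = 7270704/(4526547 + (26 - 8)) = 7270704/(4526547 + 18) = 7270704/4526565 = 7270704*(1/4526565) = 2423568/1508855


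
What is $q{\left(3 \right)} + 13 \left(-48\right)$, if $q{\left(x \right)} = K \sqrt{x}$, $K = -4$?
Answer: $-624 - 4 \sqrt{3} \approx -630.93$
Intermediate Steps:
$q{\left(x \right)} = - 4 \sqrt{x}$
$q{\left(3 \right)} + 13 \left(-48\right) = - 4 \sqrt{3} + 13 \left(-48\right) = - 4 \sqrt{3} - 624 = -624 - 4 \sqrt{3}$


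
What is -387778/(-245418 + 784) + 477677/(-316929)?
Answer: 3021029272/38765804493 ≈ 0.077930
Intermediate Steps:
-387778/(-245418 + 784) + 477677/(-316929) = -387778/(-244634) + 477677*(-1/316929) = -387778*(-1/244634) - 477677/316929 = 193889/122317 - 477677/316929 = 3021029272/38765804493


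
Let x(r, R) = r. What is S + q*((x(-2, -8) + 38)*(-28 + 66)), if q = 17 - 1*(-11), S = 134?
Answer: 38438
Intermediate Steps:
q = 28 (q = 17 + 11 = 28)
S + q*((x(-2, -8) + 38)*(-28 + 66)) = 134 + 28*((-2 + 38)*(-28 + 66)) = 134 + 28*(36*38) = 134 + 28*1368 = 134 + 38304 = 38438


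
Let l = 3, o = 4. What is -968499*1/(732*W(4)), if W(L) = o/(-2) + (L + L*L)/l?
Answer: -138357/488 ≈ -283.52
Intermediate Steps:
W(L) = -2 + L/3 + L²/3 (W(L) = 4/(-2) + (L + L*L)/3 = 4*(-½) + (L + L²)*(⅓) = -2 + (L/3 + L²/3) = -2 + L/3 + L²/3)
-968499*1/(732*W(4)) = -968499*1/(732*(-2 + (⅓)*4 + (⅓)*4²)) = -968499*1/(732*(-2 + 4/3 + (⅓)*16)) = -968499*1/(732*(-2 + 4/3 + 16/3)) = -968499/(((14/3)*(-12))*(-61)) = -968499/((-56*(-61))) = -968499/3416 = -968499*1/3416 = -138357/488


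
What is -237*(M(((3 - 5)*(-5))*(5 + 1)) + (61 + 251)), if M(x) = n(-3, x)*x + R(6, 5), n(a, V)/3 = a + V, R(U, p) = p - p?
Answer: -2505564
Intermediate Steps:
R(U, p) = 0
n(a, V) = 3*V + 3*a (n(a, V) = 3*(a + V) = 3*(V + a) = 3*V + 3*a)
M(x) = x*(-9 + 3*x) (M(x) = (3*x + 3*(-3))*x + 0 = (3*x - 9)*x + 0 = (-9 + 3*x)*x + 0 = x*(-9 + 3*x) + 0 = x*(-9 + 3*x))
-237*(M(((3 - 5)*(-5))*(5 + 1)) + (61 + 251)) = -237*(3*(((3 - 5)*(-5))*(5 + 1))*(-3 + ((3 - 5)*(-5))*(5 + 1)) + (61 + 251)) = -237*(3*(-2*(-5)*6)*(-3 - 2*(-5)*6) + 312) = -237*(3*(10*6)*(-3 + 10*6) + 312) = -237*(3*60*(-3 + 60) + 312) = -237*(3*60*57 + 312) = -237*(10260 + 312) = -237*10572 = -2505564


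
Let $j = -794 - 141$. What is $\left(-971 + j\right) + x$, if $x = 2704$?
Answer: $798$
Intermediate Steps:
$j = -935$ ($j = -794 - 141 = -935$)
$\left(-971 + j\right) + x = \left(-971 - 935\right) + 2704 = -1906 + 2704 = 798$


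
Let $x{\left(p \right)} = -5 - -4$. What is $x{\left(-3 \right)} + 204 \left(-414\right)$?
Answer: $-84457$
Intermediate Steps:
$x{\left(p \right)} = -1$ ($x{\left(p \right)} = -5 + 4 = -1$)
$x{\left(-3 \right)} + 204 \left(-414\right) = -1 + 204 \left(-414\right) = -1 - 84456 = -84457$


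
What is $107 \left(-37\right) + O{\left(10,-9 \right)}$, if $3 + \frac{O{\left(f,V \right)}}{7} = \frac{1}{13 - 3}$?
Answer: $- \frac{39793}{10} \approx -3979.3$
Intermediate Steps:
$O{\left(f,V \right)} = - \frac{203}{10}$ ($O{\left(f,V \right)} = -21 + \frac{7}{13 - 3} = -21 + \frac{7}{10} = - \frac{203}{10}$)
$107 \left(-37\right) + O{\left(10,-9 \right)} = 107 \left(-37\right) - \frac{203}{10} = -3959 - \frac{203}{10} = - \frac{39793}{10}$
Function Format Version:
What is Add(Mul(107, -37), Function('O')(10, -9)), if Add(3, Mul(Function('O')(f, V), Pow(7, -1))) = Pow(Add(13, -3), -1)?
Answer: Rational(-39793, 10) ≈ -3979.3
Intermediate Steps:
Function('O')(f, V) = Rational(-203, 10) (Function('O')(f, V) = Add(-21, Mul(7, Pow(Add(13, -3), -1))) = Add(-21, Mul(7, Pow(10, -1))) = Add(-21, Mul(7, Rational(1, 10))) = Add(-21, Rational(7, 10)) = Rational(-203, 10))
Add(Mul(107, -37), Function('O')(10, -9)) = Add(Mul(107, -37), Rational(-203, 10)) = Add(-3959, Rational(-203, 10)) = Rational(-39793, 10)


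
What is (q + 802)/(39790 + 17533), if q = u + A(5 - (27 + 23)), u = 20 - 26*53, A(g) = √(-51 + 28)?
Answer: -556/57323 + I*√23/57323 ≈ -0.0096994 + 8.3663e-5*I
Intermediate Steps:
A(g) = I*√23 (A(g) = √(-23) = I*√23)
u = -1358 (u = 20 - 1378 = -1358)
q = -1358 + I*√23 ≈ -1358.0 + 4.7958*I
(q + 802)/(39790 + 17533) = ((-1358 + I*√23) + 802)/(39790 + 17533) = (-556 + I*√23)/57323 = (-556 + I*√23)*(1/57323) = -556/57323 + I*√23/57323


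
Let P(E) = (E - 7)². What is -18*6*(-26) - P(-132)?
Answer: -16513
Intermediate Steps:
P(E) = (-7 + E)²
-18*6*(-26) - P(-132) = -18*6*(-26) - (-7 - 132)² = -108*(-26) - 1*(-139)² = 2808 - 1*19321 = 2808 - 19321 = -16513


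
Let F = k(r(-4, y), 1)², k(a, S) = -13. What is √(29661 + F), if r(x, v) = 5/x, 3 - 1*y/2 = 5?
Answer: √29830 ≈ 172.71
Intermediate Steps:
y = -4 (y = 6 - 2*5 = 6 - 10 = -4)
F = 169 (F = (-13)² = 169)
√(29661 + F) = √(29661 + 169) = √29830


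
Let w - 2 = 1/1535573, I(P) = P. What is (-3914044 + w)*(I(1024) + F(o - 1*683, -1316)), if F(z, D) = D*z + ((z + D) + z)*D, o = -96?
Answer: -28899744845404896180/1535573 ≈ -1.8820e+13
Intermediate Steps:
w = 3071147/1535573 (w = 2 + 1/1535573 = 3071147/1535573 ≈ 2.0000)
F(z, D) = D*z + D*(D + 2*z) (F(z, D) = D*z + ((D + z) + z)*D = D*z + (D + 2*z)*D = D*z + D*(D + 2*z))
(-3914044 + w)*(I(1024) + F(o - 1*683, -1316)) = (-3914044 + 3071147/1535573)*(1024 - 1316*(-1316 + 3*(-96 - 1*683))) = -6010297216065*(1024 - 1316*(-1316 + 3*(-96 - 683)))/1535573 = -6010297216065*(1024 - 1316*(-1316 + 3*(-779)))/1535573 = -6010297216065*(1024 - 1316*(-1316 - 2337))/1535573 = -6010297216065*(1024 - 1316*(-3653))/1535573 = -6010297216065*(1024 + 4807348)/1535573 = -6010297216065/1535573*4808372 = -28899744845404896180/1535573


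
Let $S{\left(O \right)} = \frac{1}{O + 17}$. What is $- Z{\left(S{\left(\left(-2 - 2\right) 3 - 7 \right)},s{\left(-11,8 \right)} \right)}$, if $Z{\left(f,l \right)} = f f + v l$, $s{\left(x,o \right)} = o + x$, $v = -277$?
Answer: $- \frac{3325}{4} \approx -831.25$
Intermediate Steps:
$S{\left(O \right)} = \frac{1}{17 + O}$
$Z{\left(f,l \right)} = f^{2} - 277 l$ ($Z{\left(f,l \right)} = f f - 277 l = f^{2} - 277 l$)
$- Z{\left(S{\left(\left(-2 - 2\right) 3 - 7 \right)},s{\left(-11,8 \right)} \right)} = - (\left(\frac{1}{17 + \left(\left(-2 - 2\right) 3 - 7\right)}\right)^{2} - 277 \left(8 - 11\right)) = - (\left(\frac{1}{17 - 19}\right)^{2} - -831) = - (\left(\frac{1}{17 - 19}\right)^{2} + 831) = - (\left(\frac{1}{-2}\right)^{2} + 831) = - (\left(- \frac{1}{2}\right)^{2} + 831) = - (\frac{1}{4} + 831) = \left(-1\right) \frac{3325}{4} = - \frac{3325}{4}$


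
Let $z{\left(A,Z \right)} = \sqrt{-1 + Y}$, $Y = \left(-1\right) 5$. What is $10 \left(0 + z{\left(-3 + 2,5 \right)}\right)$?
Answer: $10 i \sqrt{6} \approx 24.495 i$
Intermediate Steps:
$Y = -5$
$z{\left(A,Z \right)} = i \sqrt{6}$ ($z{\left(A,Z \right)} = \sqrt{-1 - 5} = \sqrt{-6} = i \sqrt{6}$)
$10 \left(0 + z{\left(-3 + 2,5 \right)}\right) = 10 \left(0 + i \sqrt{6}\right) = 10 i \sqrt{6}$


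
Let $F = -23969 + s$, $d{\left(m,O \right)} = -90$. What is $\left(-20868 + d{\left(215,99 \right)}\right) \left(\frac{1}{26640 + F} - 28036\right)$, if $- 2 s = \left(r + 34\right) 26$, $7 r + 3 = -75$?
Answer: $\frac{3254597196130}{5539} \approx 5.8758 \cdot 10^{8}$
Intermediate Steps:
$r = - \frac{78}{7}$ ($r = - \frac{3}{7} + \frac{1}{7} \left(-75\right) = - \frac{3}{7} - \frac{75}{7} = - \frac{78}{7} \approx -11.143$)
$s = - \frac{2080}{7}$ ($s = - \frac{\left(- \frac{78}{7} + 34\right) 26}{2} = - \frac{\frac{160}{7} \cdot 26}{2} = \left(- \frac{1}{2}\right) \frac{4160}{7} = - \frac{2080}{7} \approx -297.14$)
$F = - \frac{169863}{7}$ ($F = -23969 - \frac{2080}{7} = - \frac{169863}{7} \approx -24266.0$)
$\left(-20868 + d{\left(215,99 \right)}\right) \left(\frac{1}{26640 + F} - 28036\right) = \left(-20868 - 90\right) \left(\frac{1}{26640 - \frac{169863}{7}} - 28036\right) = - 20958 \left(\frac{1}{\frac{16617}{7}} - 28036\right) = - 20958 \left(\frac{7}{16617} - 28036\right) = \left(-20958\right) \left(- \frac{465874205}{16617}\right) = \frac{3254597196130}{5539}$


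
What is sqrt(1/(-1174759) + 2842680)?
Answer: sqrt(3923065288286522321)/1174759 ≈ 1686.0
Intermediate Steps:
sqrt(1/(-1174759) + 2842680) = sqrt(-1/1174759 + 2842680) = sqrt(3339463914119/1174759) = sqrt(3923065288286522321)/1174759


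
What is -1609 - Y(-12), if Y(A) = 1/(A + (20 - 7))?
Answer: -1610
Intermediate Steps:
Y(A) = 1/(13 + A) (Y(A) = 1/(A + 13) = 1/(13 + A))
-1609 - Y(-12) = -1609 - 1/(13 - 12) = -1609 - 1/1 = -1609 - 1*1 = -1609 - 1 = -1610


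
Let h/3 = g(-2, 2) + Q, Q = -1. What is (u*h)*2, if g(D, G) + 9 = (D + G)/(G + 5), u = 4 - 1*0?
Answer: -240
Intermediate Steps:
u = 4 (u = 4 + 0 = 4)
g(D, G) = -9 + (D + G)/(5 + G) (g(D, G) = -9 + (D + G)/(G + 5) = -9 + (D + G)/(5 + G))
h = -30 (h = 3*((-45 - 2 - 8*2)/(5 + 2) - 1) = 3*((-45 - 2 - 16)/7 - 1) = 3*((1/7)*(-63) - 1) = 3*(-9 - 1) = 3*(-10) = -30)
(u*h)*2 = (4*(-30))*2 = -120*2 = -240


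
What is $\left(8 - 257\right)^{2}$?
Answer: $62001$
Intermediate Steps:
$\left(8 - 257\right)^{2} = \left(-249\right)^{2} = 62001$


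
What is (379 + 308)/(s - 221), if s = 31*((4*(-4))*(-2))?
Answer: 229/257 ≈ 0.89105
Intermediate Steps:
s = 992 (s = 31*(-16*(-2)) = 31*32 = 992)
(379 + 308)/(s - 221) = (379 + 308)/(992 - 221) = 687/771 = 687*(1/771) = 229/257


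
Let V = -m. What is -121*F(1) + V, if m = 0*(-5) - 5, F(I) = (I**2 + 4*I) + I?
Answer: -721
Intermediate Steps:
F(I) = I**2 + 5*I
m = -5 (m = 0 - 5 = -5)
V = 5 (V = -1*(-5) = 5)
-121*F(1) + V = -121*(5 + 1) + 5 = -121*6 + 5 = -726 + 5 = -721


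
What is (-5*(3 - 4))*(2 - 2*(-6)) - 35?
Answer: 35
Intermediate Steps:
(-5*(3 - 4))*(2 - 2*(-6)) - 35 = (-5*(-1))*(2 + 12) - 35 = 5*14 - 35 = 70 - 35 = 35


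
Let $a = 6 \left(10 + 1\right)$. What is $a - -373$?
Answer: $439$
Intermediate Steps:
$a = 66$ ($a = 6 \cdot 11 = 66$)
$a - -373 = 66 - -373 = 66 + 373 = 439$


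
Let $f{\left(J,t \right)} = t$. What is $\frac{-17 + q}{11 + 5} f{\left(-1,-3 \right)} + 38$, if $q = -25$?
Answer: $\frac{367}{8} \approx 45.875$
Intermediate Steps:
$\frac{-17 + q}{11 + 5} f{\left(-1,-3 \right)} + 38 = \frac{-17 - 25}{11 + 5} \left(-3\right) + 38 = - \frac{42}{16} \left(-3\right) + 38 = \left(-42\right) \frac{1}{16} \left(-3\right) + 38 = \left(- \frac{21}{8}\right) \left(-3\right) + 38 = \frac{63}{8} + 38 = \frac{367}{8}$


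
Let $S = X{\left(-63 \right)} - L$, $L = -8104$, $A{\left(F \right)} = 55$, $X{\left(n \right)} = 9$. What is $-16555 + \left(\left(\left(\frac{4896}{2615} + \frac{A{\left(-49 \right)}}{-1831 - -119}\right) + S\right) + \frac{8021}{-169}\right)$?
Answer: $- \frac{493974811789}{58199440} \approx -8487.6$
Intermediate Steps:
$S = 8113$ ($S = 9 - -8104 = 9 + 8104 = 8113$)
$-16555 + \left(\left(\left(\frac{4896}{2615} + \frac{A{\left(-49 \right)}}{-1831 - -119}\right) + S\right) + \frac{8021}{-169}\right) = -16555 + \left(\left(\left(\frac{4896}{2615} + \frac{55}{-1831 - -119}\right) + 8113\right) + \frac{8021}{-169}\right) = -16555 + \left(\left(\left(4896 \cdot \frac{1}{2615} + \frac{55}{-1831 + 119}\right) + 8113\right) + 8021 \left(- \frac{1}{169}\right)\right) = -16555 + \left(\left(\left(\frac{4896}{2615} + \frac{55}{-1712}\right) + 8113\right) - \frac{617}{13}\right) = -16555 + \left(\left(\left(\frac{4896}{2615} + 55 \left(- \frac{1}{1712}\right)\right) + 8113\right) - \frac{617}{13}\right) = -16555 + \left(\left(\left(\frac{4896}{2615} - \frac{55}{1712}\right) + 8113\right) - \frac{617}{13}\right) = -16555 + \left(\left(\frac{8238127}{4476880} + 8113\right) - \frac{617}{13}\right) = -16555 + \left(\frac{36329165567}{4476880} - \frac{617}{13}\right) = -16555 + \frac{469516917411}{58199440} = - \frac{493974811789}{58199440}$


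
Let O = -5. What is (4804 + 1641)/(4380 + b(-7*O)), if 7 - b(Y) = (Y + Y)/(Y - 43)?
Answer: 25780/17583 ≈ 1.4662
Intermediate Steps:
b(Y) = 7 - 2*Y/(-43 + Y) (b(Y) = 7 - (Y + Y)/(Y - 43) = 7 - 2*Y/(-43 + Y))
(4804 + 1641)/(4380 + b(-7*O)) = (4804 + 1641)/(4380 + (-301 + 5*(-7*(-5)))/(-43 - 7*(-5))) = 6445/(4380 + (-301 + 5*35)/(-43 + 35)) = 6445/(4380 + (-301 + 175)/(-8)) = 6445/(4380 - 1/8*(-126)) = 6445/(4380 + 63/4) = 6445/(17583/4) = 6445*(4/17583) = 25780/17583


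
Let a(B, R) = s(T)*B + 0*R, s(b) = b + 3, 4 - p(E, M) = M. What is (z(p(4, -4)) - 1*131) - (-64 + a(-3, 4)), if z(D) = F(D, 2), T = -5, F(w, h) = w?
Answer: -65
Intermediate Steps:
p(E, M) = 4 - M
s(b) = 3 + b
z(D) = D
a(B, R) = -2*B (a(B, R) = (3 - 5)*B + 0*R = -2*B + 0 = -2*B)
(z(p(4, -4)) - 1*131) - (-64 + a(-3, 4)) = ((4 - 1*(-4)) - 1*131) - (-64 - 2*(-3)) = ((4 + 4) - 131) - (-64 + 6) = (8 - 131) - 1*(-58) = -123 + 58 = -65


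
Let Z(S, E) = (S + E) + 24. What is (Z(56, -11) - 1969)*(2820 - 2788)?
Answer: -60800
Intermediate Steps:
Z(S, E) = 24 + E + S (Z(S, E) = (E + S) + 24 = 24 + E + S)
(Z(56, -11) - 1969)*(2820 - 2788) = ((24 - 11 + 56) - 1969)*(2820 - 2788) = (69 - 1969)*32 = -1900*32 = -60800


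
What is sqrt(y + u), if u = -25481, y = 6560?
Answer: I*sqrt(18921) ≈ 137.55*I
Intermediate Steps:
sqrt(y + u) = sqrt(6560 - 25481) = sqrt(-18921) = I*sqrt(18921)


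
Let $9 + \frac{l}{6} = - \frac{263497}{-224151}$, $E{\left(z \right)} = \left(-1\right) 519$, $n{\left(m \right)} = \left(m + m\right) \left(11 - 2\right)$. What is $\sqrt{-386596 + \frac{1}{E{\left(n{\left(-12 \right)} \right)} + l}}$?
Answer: $\frac{i \sqrt{691269549113809920063}}{42285847} \approx 621.77 i$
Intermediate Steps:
$n{\left(m \right)} = 18 m$ ($n{\left(m \right)} = 2 m 9 = 18 m$)
$E{\left(z \right)} = -519$
$l = - \frac{3507724}{74717}$ ($l = -54 + 6 \left(- \frac{263497}{-224151}\right) = -54 + 6 \left(\left(-263497\right) \left(- \frac{1}{224151}\right)\right) = -54 + 6 \cdot \frac{263497}{224151} = -54 + \frac{526994}{74717} = - \frac{3507724}{74717} \approx -46.947$)
$\sqrt{-386596 + \frac{1}{E{\left(n{\left(-12 \right)} \right)} + l}} = \sqrt{-386596 + \frac{1}{-519 - \frac{3507724}{74717}}} = \sqrt{-386596 + \frac{1}{- \frac{42285847}{74717}}} = \sqrt{-386596 - \frac{74717}{42285847}} = \sqrt{- \frac{16347539381529}{42285847}} = \frac{i \sqrt{691269549113809920063}}{42285847}$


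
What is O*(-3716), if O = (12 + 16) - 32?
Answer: 14864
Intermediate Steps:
O = -4 (O = 28 - 32 = -4)
O*(-3716) = -4*(-3716) = 14864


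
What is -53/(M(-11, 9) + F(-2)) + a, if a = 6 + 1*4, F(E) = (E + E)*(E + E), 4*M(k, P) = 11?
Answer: 538/75 ≈ 7.1733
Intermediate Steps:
M(k, P) = 11/4 (M(k, P) = (¼)*11 = 11/4)
F(E) = 4*E² (F(E) = (2*E)*(2*E) = 4*E²)
a = 10 (a = 6 + 4 = 10)
-53/(M(-11, 9) + F(-2)) + a = -53/(11/4 + 4*(-2)²) + 10 = -53/(11/4 + 4*4) + 10 = -53/(11/4 + 16) + 10 = -53/75/4 + 10 = -53*4/75 + 10 = -212/75 + 10 = 538/75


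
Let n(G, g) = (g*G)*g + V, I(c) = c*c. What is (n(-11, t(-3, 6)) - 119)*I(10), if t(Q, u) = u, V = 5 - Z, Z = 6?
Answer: -51600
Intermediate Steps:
V = -1 (V = 5 - 1*6 = 5 - 6 = -1)
I(c) = c**2
n(G, g) = -1 + G*g**2 (n(G, g) = (g*G)*g - 1 = (G*g)*g - 1 = G*g**2 - 1 = -1 + G*g**2)
(n(-11, t(-3, 6)) - 119)*I(10) = ((-1 - 11*6**2) - 119)*10**2 = ((-1 - 11*36) - 119)*100 = ((-1 - 396) - 119)*100 = (-397 - 119)*100 = -516*100 = -51600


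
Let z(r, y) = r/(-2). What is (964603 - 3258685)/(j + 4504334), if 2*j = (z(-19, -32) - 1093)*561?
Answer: -9176328/16801649 ≈ -0.54616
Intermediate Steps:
z(r, y) = -r/2 (z(r, y) = r*(-½) = -r/2)
j = -1215687/4 (j = ((-½*(-19) - 1093)*561)/2 = ((19/2 - 1093)*561)/2 = (-2167/2*561)/2 = (½)*(-1215687/2) = -1215687/4 ≈ -3.0392e+5)
(964603 - 3258685)/(j + 4504334) = (964603 - 3258685)/(-1215687/4 + 4504334) = -2294082/16801649/4 = -2294082*4/16801649 = -9176328/16801649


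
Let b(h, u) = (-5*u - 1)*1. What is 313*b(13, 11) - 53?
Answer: -17581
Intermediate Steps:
b(h, u) = -1 - 5*u (b(h, u) = (-1 - 5*u)*1 = -1 - 5*u)
313*b(13, 11) - 53 = 313*(-1 - 5*11) - 53 = 313*(-1 - 55) - 53 = 313*(-56) - 53 = -17528 - 53 = -17581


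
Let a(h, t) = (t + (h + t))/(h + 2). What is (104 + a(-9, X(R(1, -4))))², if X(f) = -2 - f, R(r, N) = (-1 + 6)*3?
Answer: 594441/49 ≈ 12131.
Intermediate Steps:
R(r, N) = 15 (R(r, N) = 5*3 = 15)
a(h, t) = (h + 2*t)/(2 + h)
(104 + a(-9, X(R(1, -4))))² = (104 + (-9 + 2*(-2 - 1*15))/(2 - 9))² = (104 + (-9 + 2*(-2 - 15))/(-7))² = (104 - (-9 + 2*(-17))/7)² = (104 - (-9 - 34)/7)² = (104 - ⅐*(-43))² = (104 + 43/7)² = (771/7)² = 594441/49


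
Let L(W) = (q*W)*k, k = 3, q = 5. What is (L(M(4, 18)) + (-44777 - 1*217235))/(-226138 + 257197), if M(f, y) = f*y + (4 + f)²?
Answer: -259972/31059 ≈ -8.3703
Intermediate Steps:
M(f, y) = (4 + f)² + f*y
L(W) = 15*W (L(W) = (5*W)*3 = 15*W)
(L(M(4, 18)) + (-44777 - 1*217235))/(-226138 + 257197) = (15*((4 + 4)² + 4*18) + (-44777 - 1*217235))/(-226138 + 257197) = (15*(8² + 72) + (-44777 - 217235))/31059 = (15*(64 + 72) - 262012)*(1/31059) = (15*136 - 262012)*(1/31059) = (2040 - 262012)*(1/31059) = -259972*1/31059 = -259972/31059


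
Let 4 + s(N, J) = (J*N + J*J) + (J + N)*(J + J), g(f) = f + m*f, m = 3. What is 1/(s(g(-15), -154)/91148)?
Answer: 22787/24716 ≈ 0.92195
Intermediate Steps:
g(f) = 4*f (g(f) = f + 3*f = 4*f)
s(N, J) = -4 + J**2 + J*N + 2*J*(J + N) (s(N, J) = -4 + ((J*N + J*J) + (J + N)*(J + J)) = -4 + ((J*N + J**2) + (J + N)*(2*J)) = -4 + ((J**2 + J*N) + 2*J*(J + N)) = -4 + (J**2 + J*N + 2*J*(J + N)) = -4 + J**2 + J*N + 2*J*(J + N))
1/(s(g(-15), -154)/91148) = 1/((-4 + 3*(-154)**2 + 3*(-154)*(4*(-15)))/91148) = 1/((-4 + 3*23716 + 3*(-154)*(-60))*(1/91148)) = 1/((-4 + 71148 + 27720)*(1/91148)) = 1/(98864*(1/91148)) = 1/(24716/22787) = 22787/24716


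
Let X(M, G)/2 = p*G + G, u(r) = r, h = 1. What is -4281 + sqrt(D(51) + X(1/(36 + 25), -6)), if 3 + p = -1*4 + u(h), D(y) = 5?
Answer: -4281 + sqrt(65) ≈ -4272.9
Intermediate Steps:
p = -6 (p = -3 + (-1*4 + 1) = -3 + (-4 + 1) = -3 - 3 = -6)
X(M, G) = -10*G (X(M, G) = 2*(-6*G + G) = 2*(-5*G) = -10*G)
-4281 + sqrt(D(51) + X(1/(36 + 25), -6)) = -4281 + sqrt(5 - 10*(-6)) = -4281 + sqrt(5 + 60) = -4281 + sqrt(65)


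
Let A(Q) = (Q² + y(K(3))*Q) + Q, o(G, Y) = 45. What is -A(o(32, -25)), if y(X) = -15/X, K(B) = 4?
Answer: -7605/4 ≈ -1901.3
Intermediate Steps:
A(Q) = Q² - 11*Q/4 (A(Q) = (Q² + (-15/4)*Q) + Q = (Q² + (-15*¼)*Q) + Q = (Q² - 15*Q/4) + Q = Q² - 11*Q/4)
-A(o(32, -25)) = -45*(-11 + 4*45)/4 = -45*(-11 + 180)/4 = -45*169/4 = -1*7605/4 = -7605/4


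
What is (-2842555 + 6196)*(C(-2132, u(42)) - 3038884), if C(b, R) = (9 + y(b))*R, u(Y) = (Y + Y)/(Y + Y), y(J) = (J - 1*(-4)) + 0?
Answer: 8625376228077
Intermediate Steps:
y(J) = 4 + J (y(J) = (J + 4) + 0 = (4 + J) + 0 = 4 + J)
u(Y) = 1 (u(Y) = (2*Y)/((2*Y)) = (2*Y)*(1/(2*Y)) = 1)
C(b, R) = R*(13 + b) (C(b, R) = (9 + (4 + b))*R = (13 + b)*R = R*(13 + b))
(-2842555 + 6196)*(C(-2132, u(42)) - 3038884) = (-2842555 + 6196)*(1*(13 - 2132) - 3038884) = -2836359*(1*(-2119) - 3038884) = -2836359*(-2119 - 3038884) = -2836359*(-3041003) = 8625376228077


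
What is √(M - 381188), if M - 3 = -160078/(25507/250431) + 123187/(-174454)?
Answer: I*√38667845199479741867021358/4449798178 ≈ 1397.4*I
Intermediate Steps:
M = -6993587858370847/4449798178 (M = 3 + (-160078/(25507/250431) + 123187/(-174454)) = 3 + (-160078/(25507*(1/250431)) + 123187*(-1/174454)) = 3 + (-160078/25507/250431 - 123187/174454) = 3 + (-160078*250431/25507 - 123187/174454) = 3 + (-40088493618/25507 - 123187/174454) = 3 - 6993601207765381/4449798178 = -6993587858370847/4449798178 ≈ -1.5717e+6)
√(M - 381188) = √(-6993587858370847/4449798178 - 381188) = √(-8689797526246311/4449798178) = I*√38667845199479741867021358/4449798178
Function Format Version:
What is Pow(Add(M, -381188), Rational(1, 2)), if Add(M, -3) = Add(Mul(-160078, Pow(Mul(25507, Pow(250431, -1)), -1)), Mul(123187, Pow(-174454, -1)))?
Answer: Mul(Rational(1, 4449798178), I, Pow(38667845199479741867021358, Rational(1, 2))) ≈ Mul(1397.4, I)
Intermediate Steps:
M = Rational(-6993587858370847, 4449798178) (M = Add(3, Add(Mul(-160078, Pow(Mul(25507, Pow(250431, -1)), -1)), Mul(123187, Pow(-174454, -1)))) = Add(3, Add(Mul(-160078, Pow(Mul(25507, Rational(1, 250431)), -1)), Mul(123187, Rational(-1, 174454)))) = Add(3, Add(Mul(-160078, Pow(Rational(25507, 250431), -1)), Rational(-123187, 174454))) = Add(3, Add(Mul(-160078, Rational(250431, 25507)), Rational(-123187, 174454))) = Add(3, Add(Rational(-40088493618, 25507), Rational(-123187, 174454))) = Add(3, Rational(-6993601207765381, 4449798178)) = Rational(-6993587858370847, 4449798178) ≈ -1.5717e+6)
Pow(Add(M, -381188), Rational(1, 2)) = Pow(Add(Rational(-6993587858370847, 4449798178), -381188), Rational(1, 2)) = Pow(Rational(-8689797526246311, 4449798178), Rational(1, 2)) = Mul(Rational(1, 4449798178), I, Pow(38667845199479741867021358, Rational(1, 2)))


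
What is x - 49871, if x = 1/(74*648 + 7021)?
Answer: -2741558482/54973 ≈ -49871.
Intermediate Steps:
x = 1/54973 (x = 1/(47952 + 7021) = 1/54973 ≈ 1.8191e-5)
x - 49871 = 1/54973 - 49871 = -2741558482/54973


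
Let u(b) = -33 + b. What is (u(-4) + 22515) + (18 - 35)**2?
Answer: 22767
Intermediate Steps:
(u(-4) + 22515) + (18 - 35)**2 = ((-33 - 4) + 22515) + (18 - 35)**2 = (-37 + 22515) + (-17)**2 = 22478 + 289 = 22767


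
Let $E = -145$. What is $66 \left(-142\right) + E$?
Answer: $-9517$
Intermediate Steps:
$66 \left(-142\right) + E = 66 \left(-142\right) - 145 = -9372 - 145 = -9517$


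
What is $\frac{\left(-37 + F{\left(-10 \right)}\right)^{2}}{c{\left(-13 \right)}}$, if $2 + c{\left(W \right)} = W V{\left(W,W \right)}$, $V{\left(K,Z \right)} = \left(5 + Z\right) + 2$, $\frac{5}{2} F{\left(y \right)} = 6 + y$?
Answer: $\frac{37249}{1900} \approx 19.605$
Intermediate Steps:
$F{\left(y \right)} = \frac{12}{5} + \frac{2 y}{5}$ ($F{\left(y \right)} = \frac{2 \left(6 + y\right)}{5} = \frac{12}{5} + \frac{2 y}{5}$)
$V{\left(K,Z \right)} = 7 + Z$
$c{\left(W \right)} = -2 + W \left(7 + W\right)$
$\frac{\left(-37 + F{\left(-10 \right)}\right)^{2}}{c{\left(-13 \right)}} = \frac{\left(-37 + \left(\frac{12}{5} + \frac{2}{5} \left(-10\right)\right)\right)^{2}}{-2 - 13 \left(7 - 13\right)} = \frac{\left(-37 + \left(\frac{12}{5} - 4\right)\right)^{2}}{-2 - -78} = \frac{\left(-37 - \frac{8}{5}\right)^{2}}{-2 + 78} = \frac{\left(- \frac{193}{5}\right)^{2}}{76} = \frac{37249}{25} \cdot \frac{1}{76} = \frac{37249}{1900}$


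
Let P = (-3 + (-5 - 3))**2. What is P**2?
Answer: 14641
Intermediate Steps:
P = 121 (P = (-3 - 8)**2 = (-11)**2 = 121)
P**2 = 121**2 = 14641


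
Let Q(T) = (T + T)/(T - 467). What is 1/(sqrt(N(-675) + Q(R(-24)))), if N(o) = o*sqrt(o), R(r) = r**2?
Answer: sqrt(109)/(3*sqrt(128 - 122625*I*sqrt(3))) ≈ 0.0053412 + 0.005338*I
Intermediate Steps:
Q(T) = 2*T/(-467 + T) (Q(T) = (2*T)/(-467 + T) = 2*T/(-467 + T))
N(o) = o**(3/2)
1/(sqrt(N(-675) + Q(R(-24)))) = 1/(sqrt((-675)**(3/2) + 2*(-24)**2/(-467 + (-24)**2))) = 1/(sqrt(-10125*I*sqrt(3) + 2*576/(-467 + 576))) = 1/(sqrt(-10125*I*sqrt(3) + 2*576/109)) = 1/(sqrt(-10125*I*sqrt(3) + 2*576*(1/109))) = 1/(sqrt(-10125*I*sqrt(3) + 1152/109)) = 1/(sqrt(1152/109 - 10125*I*sqrt(3))) = 1/sqrt(1152/109 - 10125*I*sqrt(3))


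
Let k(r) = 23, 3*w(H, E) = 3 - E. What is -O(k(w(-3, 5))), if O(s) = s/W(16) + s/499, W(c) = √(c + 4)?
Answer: -23/499 - 23*√5/10 ≈ -5.1890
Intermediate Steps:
w(H, E) = 1 - E/3 (w(H, E) = (3 - E)/3 = 1 - E/3)
W(c) = √(4 + c)
O(s) = s/499 + s*√5/10 (O(s) = s/(√(4 + 16)) + s/499 = s/(√20) + s*(1/499) = s/((2*√5)) + s/499 = s*(√5/10) + s/499 = s*√5/10 + s/499 = s/499 + s*√5/10)
-O(k(w(-3, 5))) = -23*(10 + 499*√5)/4990 = -(23/499 + 23*√5/10) = -23/499 - 23*√5/10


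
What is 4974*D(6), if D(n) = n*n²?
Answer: 1074384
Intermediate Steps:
D(n) = n³
4974*D(6) = 4974*6³ = 4974*216 = 1074384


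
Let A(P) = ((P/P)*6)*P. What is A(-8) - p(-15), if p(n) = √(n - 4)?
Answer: -48 - I*√19 ≈ -48.0 - 4.3589*I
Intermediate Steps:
p(n) = √(-4 + n)
A(P) = 6*P (A(P) = (1*6)*P = 6*P)
A(-8) - p(-15) = 6*(-8) - √(-4 - 15) = -48 - √(-19) = -48 - I*√19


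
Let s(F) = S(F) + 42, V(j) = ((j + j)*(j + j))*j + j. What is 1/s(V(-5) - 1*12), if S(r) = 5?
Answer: 1/47 ≈ 0.021277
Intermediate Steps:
V(j) = j + 4*j³ (V(j) = ((2*j)*(2*j))*j + j = (4*j²)*j + j = 4*j³ + j = j + 4*j³)
s(F) = 47 (s(F) = 5 + 42 = 47)
1/s(V(-5) - 1*12) = 1/47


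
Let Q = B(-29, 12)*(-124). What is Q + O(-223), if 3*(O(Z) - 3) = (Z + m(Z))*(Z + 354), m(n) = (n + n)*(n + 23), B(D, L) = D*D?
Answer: 3781048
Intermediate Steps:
B(D, L) = D**2
m(n) = 2*n*(23 + n) (m(n) = (2*n)*(23 + n) = 2*n*(23 + n))
O(Z) = 3 + (354 + Z)*(Z + 2*Z*(23 + Z))/3 (O(Z) = 3 + ((Z + 2*Z*(23 + Z))*(Z + 354))/3 = 3 + ((Z + 2*Z*(23 + Z))*(354 + Z))/3 = 3 + ((354 + Z)*(Z + 2*Z*(23 + Z)))/3 = 3 + (354 + Z)*(Z + 2*Z*(23 + Z))/3)
Q = -104284 (Q = (-29)**2*(-124) = 841*(-124) = -104284)
Q + O(-223) = -104284 + (3 + 5546*(-223) + (2/3)*(-223)**3 + (755/3)*(-223)**2) = -104284 + (3 - 1236758 + (2/3)*(-11089567) + (755/3)*49729) = -104284 + (3 - 1236758 - 22179134/3 + 37545395/3) = -104284 + 3885332 = 3781048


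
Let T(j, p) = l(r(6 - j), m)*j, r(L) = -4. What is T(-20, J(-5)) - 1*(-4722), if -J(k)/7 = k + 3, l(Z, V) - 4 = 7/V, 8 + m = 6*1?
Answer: 4712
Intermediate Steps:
m = -2 (m = -8 + 6*1 = -8 + 6 = -2)
l(Z, V) = 4 + 7/V
J(k) = -21 - 7*k (J(k) = -7*(k + 3) = -7*(3 + k) = -21 - 7*k)
T(j, p) = j/2 (T(j, p) = (4 + 7/(-2))*j = (4 + 7*(-1/2))*j = (4 - 7/2)*j = j/2)
T(-20, J(-5)) - 1*(-4722) = (1/2)*(-20) - 1*(-4722) = -10 + 4722 = 4712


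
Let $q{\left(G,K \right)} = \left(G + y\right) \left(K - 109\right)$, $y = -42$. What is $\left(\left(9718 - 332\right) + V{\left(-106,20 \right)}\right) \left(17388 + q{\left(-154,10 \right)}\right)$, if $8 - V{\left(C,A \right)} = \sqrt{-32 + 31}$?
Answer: $345624048 - 36792 i \approx 3.4562 \cdot 10^{8} - 36792.0 i$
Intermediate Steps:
$q{\left(G,K \right)} = \left(-109 + K\right) \left(-42 + G\right)$ ($q{\left(G,K \right)} = \left(G - 42\right) \left(K - 109\right) = \left(-42 + G\right) \left(-109 + K\right) = \left(-109 + K\right) \left(-42 + G\right)$)
$V{\left(C,A \right)} = 8 - i$ ($V{\left(C,A \right)} = 8 - \sqrt{-32 + 31} = 8 - \sqrt{-1} = 8 - i$)
$\left(\left(9718 - 332\right) + V{\left(-106,20 \right)}\right) \left(17388 + q{\left(-154,10 \right)}\right) = \left(\left(9718 - 332\right) + \left(8 - i\right)\right) \left(17388 - -19404\right) = \left(9386 + \left(8 - i\right)\right) \left(17388 + \left(4578 + 16786 - 420 - 1540\right)\right) = \left(9394 - i\right) \left(17388 + 19404\right) = \left(9394 - i\right) 36792 = 345624048 - 36792 i$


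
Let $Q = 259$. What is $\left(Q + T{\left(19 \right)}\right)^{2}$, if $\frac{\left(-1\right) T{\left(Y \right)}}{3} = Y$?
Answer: $40804$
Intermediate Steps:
$T{\left(Y \right)} = - 3 Y$
$\left(Q + T{\left(19 \right)}\right)^{2} = \left(259 - 57\right)^{2} = 202^{2} = 40804$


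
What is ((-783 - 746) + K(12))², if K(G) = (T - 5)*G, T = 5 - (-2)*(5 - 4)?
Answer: 2265025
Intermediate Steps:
T = 7 (T = 5 - (-2) = 5 - 1*(-2) = 5 + 2 = 7)
K(G) = 2*G (K(G) = (7 - 5)*G = 2*G)
((-783 - 746) + K(12))² = ((-783 - 746) + 2*12)² = (-1529 + 24)² = (-1505)² = 2265025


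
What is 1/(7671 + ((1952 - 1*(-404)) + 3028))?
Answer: 1/13055 ≈ 7.6599e-5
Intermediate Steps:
1/(7671 + ((1952 - 1*(-404)) + 3028)) = 1/(7671 + ((1952 + 404) + 3028)) = 1/(7671 + (2356 + 3028)) = 1/(7671 + 5384) = 1/13055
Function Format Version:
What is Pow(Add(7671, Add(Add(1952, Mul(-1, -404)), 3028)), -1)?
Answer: Rational(1, 13055) ≈ 7.6599e-5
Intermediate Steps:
Pow(Add(7671, Add(Add(1952, Mul(-1, -404)), 3028)), -1) = Pow(Add(7671, Add(Add(1952, 404), 3028)), -1) = Pow(Add(7671, Add(2356, 3028)), -1) = Pow(Add(7671, 5384), -1) = Pow(13055, -1) = Rational(1, 13055)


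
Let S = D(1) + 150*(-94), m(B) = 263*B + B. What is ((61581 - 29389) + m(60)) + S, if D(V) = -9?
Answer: 33923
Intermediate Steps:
m(B) = 264*B
S = -14109 (S = -9 + 150*(-94) = -9 - 14100 = -14109)
((61581 - 29389) + m(60)) + S = ((61581 - 29389) + 264*60) - 14109 = (32192 + 15840) - 14109 = 48032 - 14109 = 33923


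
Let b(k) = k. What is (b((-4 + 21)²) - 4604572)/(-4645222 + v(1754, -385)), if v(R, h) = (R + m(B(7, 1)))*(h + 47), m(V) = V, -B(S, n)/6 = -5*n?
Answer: 4604283/5248214 ≈ 0.87731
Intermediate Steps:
B(S, n) = 30*n (B(S, n) = -(-30)*n = 30*n)
v(R, h) = (30 + R)*(47 + h) (v(R, h) = (R + 30*1)*(h + 47) = (R + 30)*(47 + h) = (30 + R)*(47 + h))
(b((-4 + 21)²) - 4604572)/(-4645222 + v(1754, -385)) = ((-4 + 21)² - 4604572)/(-4645222 + (1410 + 30*(-385) + 47*1754 + 1754*(-385))) = (17² - 4604572)/(-4645222 + (1410 - 11550 + 82438 - 675290)) = (289 - 4604572)/(-4645222 - 602992) = -4604283/(-5248214) = -4604283*(-1/5248214) = 4604283/5248214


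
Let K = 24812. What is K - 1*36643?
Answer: -11831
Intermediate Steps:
K - 1*36643 = 24812 - 1*36643 = 24812 - 36643 = -11831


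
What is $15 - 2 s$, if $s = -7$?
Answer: $29$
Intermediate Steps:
$15 - 2 s = 15 - -14 = 15 + 14 = 29$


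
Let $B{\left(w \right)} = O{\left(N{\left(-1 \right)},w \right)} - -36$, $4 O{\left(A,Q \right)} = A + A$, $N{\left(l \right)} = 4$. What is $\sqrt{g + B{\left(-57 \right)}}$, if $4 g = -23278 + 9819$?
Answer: $\frac{i \sqrt{13307}}{2} \approx 57.678 i$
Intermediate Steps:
$g = - \frac{13459}{4}$ ($g = \frac{-23278 + 9819}{4} = \frac{1}{4} \left(-13459\right) = - \frac{13459}{4} \approx -3364.8$)
$O{\left(A,Q \right)} = \frac{A}{2}$ ($O{\left(A,Q \right)} = \frac{A + A}{4} = \frac{2 A}{4} = \frac{A}{2}$)
$B{\left(w \right)} = 38$ ($B{\left(w \right)} = \frac{1}{2} \cdot 4 - -36 = 2 + 36 = 38$)
$\sqrt{g + B{\left(-57 \right)}} = \sqrt{- \frac{13459}{4} + 38} = \sqrt{- \frac{13307}{4}} = \frac{i \sqrt{13307}}{2}$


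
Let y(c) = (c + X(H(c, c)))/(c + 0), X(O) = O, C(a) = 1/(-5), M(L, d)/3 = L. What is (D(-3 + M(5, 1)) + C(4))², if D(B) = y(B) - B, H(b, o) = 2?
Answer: 109561/900 ≈ 121.73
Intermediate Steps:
M(L, d) = 3*L
C(a) = -⅕
y(c) = (2 + c)/c (y(c) = (c + 2)/(c + 0) = (2 + c)/c)
D(B) = -B + (2 + B)/B (D(B) = (2 + B)/B - B = -B + (2 + B)/B)
(D(-3 + M(5, 1)) + C(4))² = ((1 - (-3 + 3*5) + 2/(-3 + 3*5)) - ⅕)² = ((1 - (-3 + 15) + 2/(-3 + 15)) - ⅕)² = ((1 - 1*12 + 2/12) - ⅕)² = ((1 - 12 + 2*(1/12)) - ⅕)² = ((1 - 12 + ⅙) - ⅕)² = (-65/6 - ⅕)² = (-331/30)² = 109561/900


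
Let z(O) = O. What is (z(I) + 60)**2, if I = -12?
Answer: 2304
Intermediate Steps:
(z(I) + 60)**2 = (-12 + 60)**2 = 48**2 = 2304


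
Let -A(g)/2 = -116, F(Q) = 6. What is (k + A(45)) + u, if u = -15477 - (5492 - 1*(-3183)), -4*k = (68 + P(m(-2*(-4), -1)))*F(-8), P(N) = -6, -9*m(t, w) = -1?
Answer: -24013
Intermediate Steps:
m(t, w) = 1/9 (m(t, w) = -1/9*(-1) = 1/9)
k = -93 (k = -(68 - 6)*6/4 = -31*6/2 = -1/4*372 = -93)
A(g) = 232 (A(g) = -2*(-116) = 232)
u = -24152 (u = -15477 - (5492 + 3183) = -15477 - 1*8675 = -15477 - 8675 = -24152)
(k + A(45)) + u = (-93 + 232) - 24152 = 139 - 24152 = -24013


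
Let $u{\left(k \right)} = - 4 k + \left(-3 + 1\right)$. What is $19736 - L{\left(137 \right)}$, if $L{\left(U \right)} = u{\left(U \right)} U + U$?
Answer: $94949$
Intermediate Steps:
$u{\left(k \right)} = -2 - 4 k$ ($u{\left(k \right)} = - 4 k - 2 = -2 - 4 k$)
$L{\left(U \right)} = U + U \left(-2 - 4 U\right)$ ($L{\left(U \right)} = \left(-2 - 4 U\right) U + U = U \left(-2 - 4 U\right) + U = U + U \left(-2 - 4 U\right)$)
$19736 - L{\left(137 \right)} = 19736 - \left(-1\right) 137 \left(1 + 4 \cdot 137\right) = 19736 - \left(-1\right) 137 \left(1 + 548\right) = 19736 - \left(-1\right) 137 \cdot 549 = 19736 - -75213 = 19736 + 75213 = 94949$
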